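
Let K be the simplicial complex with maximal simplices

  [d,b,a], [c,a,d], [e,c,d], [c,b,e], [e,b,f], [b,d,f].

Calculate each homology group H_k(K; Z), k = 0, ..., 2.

Take the total order a < b < c < d < e < f on the vertex set. Then K (dimension 2) consists of the simplices:

  0-simplices (6): a, b, c, d, e, f
  1-simplices (12): ab, ac, ad, bc, bd, be, bf, cd, ce, de, df, ef
  2-simplices (6): abd, acd, bce, bdf, bef, cde

so the chain groups are C_0 ≅ Z^6, C_1 ≅ Z^12, C_2 ≅ Z^6.

Boundary ∂_1: C_1 → C_0 maps an edge to its endpoints' difference, ∂[p,q] = q − p. For instance
  ∂bf = f − b.
The 6×12 boundary matrix has rank 5 and Smith normal form diag(1,1,1,1,1).

The boundary map ∂_2: C_2 → C_1 maps a triangle to the signed sum of its edges. For instance
  ∂bdf = df − bf + bd,
  ∂acd = cd − ad + ac.
The 12×6 boundary matrix has rank 6 and Smith normal form diag(1,1,1,1,1,1).

Computing H_k = (kernel of ∂_k) / (image of ∂_{k+1}):

  H_0: rank C_0 − rank ∂_1 = 6 − 5 = 1, and the invariant factors of ∂_1 are all 1, so H_0 ≅ Z.
  H_1: rank ker ∂_1 − rank ∂_2 = (12 − 5) − 6 = 1, and the invariant factors of ∂_2 are all 1, so H_1 ≅ Z.
  H_2: rank ker ∂_2 − rank ∂_3 = (6 − 6) − 0 = 0, and there is no ∂_3, so H_2 ≅ 0.

As a check, the Euler characteristic is 6 − 12 + 6 = 0, which agrees with 1 − 1 + 0 = 0.
(K is a triangulation of the cylinder S^1 x I.)

H_0 = Z,  H_1 = Z,  H_2 = 0.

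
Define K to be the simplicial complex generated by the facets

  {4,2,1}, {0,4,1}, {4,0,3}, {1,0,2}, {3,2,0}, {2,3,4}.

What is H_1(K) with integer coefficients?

H_1 ≅ 0.

Order the vertices as 0 < 1 < 2 < 3 < 4. Listing each simplex with vertices in this order, K has dimension 2 with simplices:

  0-simplices (5): [0], [1], [2], [3], [4]
  1-simplices (9): [0,1], [0,2], [0,3], [0,4], [1,2], [1,4], [2,3], [2,4], [3,4]
  2-simplices (6): [0,1,2], [0,1,4], [0,2,3], [0,3,4], [1,2,4], [2,3,4]

giving chain groups C_0 ≅ Z^5, C_1 ≅ Z^9, C_2 ≅ Z^6.

The boundary map ∂_1: C_1 → C_0 maps an edge to its endpoints' difference, ∂[p,q] = q − p. For instance
  ∂[0,4] = [4] − [0].
The 5×9 boundary matrix has rank 4 and Smith normal form diag(1,1,1,1).

The boundary map ∂_2: C_2 → C_1 acts by ∂[p,q,r] = [q,r] − [p,r] + [p,q]. For instance
  ∂[0,2,3] = [2,3] − [0,3] + [0,2],
  ∂[1,2,4] = [2,4] − [1,4] + [1,2].
This gives a 9×6 integer matrix of rank 5; reducing to Smith normal form yields diagonal entries (1,1,1,1,1).

From H_k ≅ ker(∂_k) / im(∂_{k+1}) we obtain:

  H_1: rank ker ∂_1 − rank ∂_2 = (9 − 4) − 5 = 0, and the invariant factors of ∂_2 are all 1, so H_1 ≅ 0.

(K is a triangulation of the 2-sphere S^2.)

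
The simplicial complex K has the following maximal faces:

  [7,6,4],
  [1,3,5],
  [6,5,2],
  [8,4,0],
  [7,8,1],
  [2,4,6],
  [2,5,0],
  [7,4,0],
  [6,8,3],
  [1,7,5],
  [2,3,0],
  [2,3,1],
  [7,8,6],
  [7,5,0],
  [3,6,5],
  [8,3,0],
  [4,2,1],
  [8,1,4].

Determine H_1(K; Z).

H_1 ≅ Z ⊕ Z/2Z.

Order the vertices as 0 < 1 < 2 < 3 < 4 < 5 < 6 < 7 < 8. Listing each simplex with vertices in this order, K has dimension 2 with simplices:

  0-simplices (9): [0], [1], [2], [3], [4], [5], [6], [7], [8]
  1-simplices (27): (27 of them)
  2-simplices (18): [0,2,3], [0,2,5], [0,3,8], [0,4,7], [0,4,8], [0,5,7], [1,2,3], [1,2,4], [1,3,5], [1,4,8], [1,5,7], [1,7,8], [2,4,6], [2,5,6], [3,5,6], [3,6,8], [4,6,7], [6,7,8]

Hence C_0 ≅ Z^9, C_1 ≅ Z^27, C_2 ≅ Z^18.

∂_1: C_1 → C_0 maps an edge to its endpoints' difference, ∂[p,q] = q − p.
This gives a 9×27 integer matrix of rank 8; reducing to Smith normal form yields diagonal entries (1,1,1,1,1,1,1,1).

∂_2: C_2 → C_1 acts by ∂[p,q,r] = [q,r] − [p,r] + [p,q]. For instance
  ∂[0,2,5] = [2,5] − [0,5] + [0,2],
  ∂[4,6,7] = [6,7] − [4,7] + [4,6].
The resulting 27×18 matrix has rank 18, and its Smith normal form has invariant factors (1,1,1,1,1,1,1,1,1,1,1,1,1,1,1,1,1,2).

Computing H_k = (kernel of ∂_k) / (image of ∂_{k+1}):

  H_1: rank ker ∂_1 − rank ∂_2 = (27 − 8) − 18 = 1, and ∂_2 has invariant factor 2 > 1, so H_1 = Z ⊕ Z/2Z.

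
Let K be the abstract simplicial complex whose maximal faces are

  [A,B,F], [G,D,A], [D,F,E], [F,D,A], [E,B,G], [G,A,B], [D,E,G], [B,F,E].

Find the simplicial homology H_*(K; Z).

H_0 = Z,  H_1 = 0,  H_2 = Z.

Take the total order A < B < D < E < F < G on the vertex set. Then K (dimension 2) consists of the simplices:

  0-simplices (6): A, B, D, E, F, G
  1-simplices (12): AB, AD, AF, AG, BE, BF, BG, DE, DF, DG, EF, EG
  2-simplices (8): ABF, ABG, ADF, ADG, BEF, BEG, DEF, DEG

Hence C_0 ≅ Z^6, C_1 ≅ Z^12, C_2 ≅ Z^8.

∂_1: C_1 → C_0 maps an edge to its endpoints' difference, ∂[p,q] = q − p. For instance
  ∂AD = D − A.
This gives a 6×12 integer matrix of rank 5; reducing to Smith normal form yields diagonal entries (1,1,1,1,1).

Boundary ∂_2: C_2 → C_1 maps a triangle to the signed sum of its edges. For instance
  ∂DEG = EG − DG + DE,
  ∂ADG = DG − AG + AD.
The resulting 12×8 matrix has rank 7, and its Smith normal form has invariant factors (1,1,1,1,1,1,1).

From H_k ≅ ker(∂_k) / im(∂_{k+1}) we obtain:

  H_0: rank C_0 − rank ∂_1 = 6 − 5 = 1, and the invariant factors of ∂_1 are all 1, so H_0 ≅ Z.
  H_1: rank ker ∂_1 − rank ∂_2 = (12 − 5) − 7 = 0, and the invariant factors of ∂_2 are all 1, so H_1 ≅ 0.
  H_2: rank ker ∂_2 − rank ∂_3 = (8 − 7) − 0 = 1, and there is no ∂_3, so H_2 ≅ Z.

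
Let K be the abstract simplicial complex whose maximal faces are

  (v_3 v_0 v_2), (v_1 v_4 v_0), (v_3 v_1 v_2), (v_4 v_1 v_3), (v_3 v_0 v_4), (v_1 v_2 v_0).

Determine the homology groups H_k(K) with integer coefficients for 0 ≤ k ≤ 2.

H_0 = Z,  H_1 = 0,  H_2 = Z.

Fix the vertex order v_0 < v_1 < v_2 < v_3 < v_4 and write every simplex with vertices in increasing order. Then dim K = 2 and the simplices of K are:

  0-simplices (5): [v_0], [v_1], [v_2], [v_3], [v_4]
  1-simplices (9): [v_0,v_1], [v_0,v_2], [v_0,v_3], [v_0,v_4], [v_1,v_2], [v_1,v_3], [v_1,v_4], [v_2,v_3], [v_3,v_4]
  2-simplices (6): [v_0,v_1,v_2], [v_0,v_1,v_4], [v_0,v_2,v_3], [v_0,v_3,v_4], [v_1,v_2,v_3], [v_1,v_3,v_4]

giving chain groups C_0 ≅ Z^5, C_1 ≅ Z^9, C_2 ≅ Z^6.

The boundary map ∂_1: C_1 → C_0 maps an edge to its endpoints' difference, ∂[p,q] = q − p. For instance
  ∂[v_0,v_2] = [v_2] − [v_0].
The 5×9 boundary matrix has rank 4 and Smith normal form diag(1,1,1,1).

∂_2: C_2 → C_1 acts by ∂[p,q,r] = [q,r] − [p,r] + [p,q]. For instance
  ∂[v_0,v_1,v_2] = [v_1,v_2] − [v_0,v_2] + [v_0,v_1],
  ∂[v_0,v_3,v_4] = [v_3,v_4] − [v_0,v_4] + [v_0,v_3].
The resulting 9×6 matrix has rank 5, and its Smith normal form has invariant factors (1,1,1,1,1).

From H_k ≅ ker(∂_k) / im(∂_{k+1}) we obtain:

  H_0: rank C_0 − rank ∂_1 = 5 − 4 = 1, and the invariant factors of ∂_1 are all 1, so H_0 ≅ Z.
  H_1: rank ker ∂_1 − rank ∂_2 = (9 − 4) − 5 = 0, and the invariant factors of ∂_2 are all 1, so H_1 ≅ 0.
  H_2: rank ker ∂_2 − rank ∂_3 = (6 − 5) − 0 = 1, and there is no ∂_3, so H_2 ≅ Z.

(K is a triangulation of the 2-sphere S^2.)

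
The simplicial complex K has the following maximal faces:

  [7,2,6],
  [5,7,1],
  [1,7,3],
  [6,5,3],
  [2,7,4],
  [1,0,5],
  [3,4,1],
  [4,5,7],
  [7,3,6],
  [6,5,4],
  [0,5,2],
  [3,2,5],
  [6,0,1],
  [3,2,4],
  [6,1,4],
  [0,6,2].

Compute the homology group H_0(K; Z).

H_0 ≅ Z.

We work with the vertex ordering 0 < 1 < 2 < 3 < 4 < 5 < 6 < 7. The simplices of K, each written with vertices in increasing order, are:

  0-simplices (8): [0], [1], [2], [3], [4], [5], [6], [7]
  1-simplices (24): (24 of them)
  2-simplices (16): [0,1,5], [0,1,6], [0,2,5], [0,2,6], [1,3,4], [1,3,7], [1,4,6], [1,5,7], [2,3,4], [2,3,5], [2,4,7], [2,6,7], [3,5,6], [3,6,7], [4,5,6], [4,5,7]

Hence C_0 ≅ Z^8, C_1 ≅ Z^24, C_2 ≅ Z^16.

The boundary map ∂_1: C_1 → C_0 is given by ∂[p,q] = [q] − [p].
The resulting 8×24 matrix has rank 7, and its Smith normal form has invariant factors (1,1,1,1,1,1,1).

Boundary ∂_2: C_2 → C_1 acts by ∂[p,q,r] = [q,r] − [p,r] + [p,q]. For instance
  ∂[3,6,7] = [6,7] − [3,7] + [3,6],
  ∂[2,4,7] = [4,7] − [2,7] + [2,4].
This gives a 24×16 integer matrix of rank 15; reducing to Smith normal form yields diagonal entries (1,1,1,1,1,1,1,1,1,1,1,1,1,1,1).

From H_k ≅ ker(∂_k) / im(∂_{k+1}) we obtain:

  H_0: rank C_0 − rank ∂_1 = 8 − 7 = 1, and the invariant factors of ∂_1 are all 1, so H_0 ≅ Z.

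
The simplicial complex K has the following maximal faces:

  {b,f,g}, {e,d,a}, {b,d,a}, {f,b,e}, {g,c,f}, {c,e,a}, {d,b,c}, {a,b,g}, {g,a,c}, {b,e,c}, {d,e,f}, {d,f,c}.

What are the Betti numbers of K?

b_0 = 1, b_1 = 0, b_2 = 0.

We work with the vertex ordering a < b < c < d < e < f < g. The simplices of K, each written with vertices in increasing order, are:

  0-simplices (7): a, b, c, d, e, f, g
  1-simplices (18): ab, ac, ad, ae, ag, bc, bd, be, bf, bg, cd, ce, cf, cg, de, df, ef, fg
  2-simplices (12): abd, abg, ace, acg, ade, bcd, bce, bef, bfg, cdf, cfg, def

giving chain groups C_0 ≅ Z^7, C_1 ≅ Z^18, C_2 ≅ Z^12.

The boundary map ∂_1: C_1 → C_0 sends each edge [p,q] (with p < q) to q − p.
This gives a 7×18 integer matrix of rank 6; reducing to Smith normal form yields diagonal entries (1,1,1,1,1,1).

∂_2: C_2 → C_1 maps a triangle to the signed sum of its edges. For instance
  ∂ace = ce − ae + ac,
  ∂bcd = cd − bd + bc.
The resulting 18×12 matrix has rank 12, and its Smith normal form has invariant factors (1,1,1,1,1,1,1,1,1,1,1,2).

Now H_k = ker ∂_k / im ∂_{k+1}, so:

  H_0: rank C_0 − rank ∂_1 = 7 − 6 = 1, and the invariant factors of ∂_1 are all 1, so H_0 ≅ Z.
  H_1: rank ker ∂_1 − rank ∂_2 = (18 − 6) − 12 = 0, and ∂_2 has invariant factor 2 > 1, so H_1 ≅ Z/2.
  H_2: rank ker ∂_2 − rank ∂_3 = (12 − 12) − 0 = 0, and there is no ∂_3, so H_2 ≅ 0.

As a check, the Euler characteristic is 7 − 18 + 12 = 1, which agrees with 1 − 0 + 0 = 1.

Hence the Betti numbers are b_0 = 1, b_1 = 0, b_2 = 0.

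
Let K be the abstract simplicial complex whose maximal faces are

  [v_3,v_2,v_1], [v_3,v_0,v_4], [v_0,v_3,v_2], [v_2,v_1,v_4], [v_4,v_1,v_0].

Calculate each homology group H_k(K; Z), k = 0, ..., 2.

Take the total order v_0 < v_1 < v_2 < v_3 < v_4 on the vertex set. Then K (dimension 2) consists of the simplices:

  0-simplices (5): [v_0], [v_1], [v_2], [v_3], [v_4]
  1-simplices (10): [v_0,v_1], [v_0,v_2], [v_0,v_3], [v_0,v_4], [v_1,v_2], [v_1,v_3], [v_1,v_4], [v_2,v_3], [v_2,v_4], [v_3,v_4]
  2-simplices (5): [v_0,v_1,v_4], [v_0,v_2,v_3], [v_0,v_3,v_4], [v_1,v_2,v_3], [v_1,v_2,v_4]

so the chain groups are C_0 ≅ Z^5, C_1 ≅ Z^10, C_2 ≅ Z^5.

∂_1: C_1 → C_0 sends each edge [p,q] (with p < q) to q − p.
The resulting 5×10 matrix has rank 4, and its Smith normal form has invariant factors (1,1,1,1).

Boundary ∂_2: C_2 → C_1 maps a triangle to the signed sum of its edges. For instance
  ∂[v_1,v_2,v_3] = [v_2,v_3] − [v_1,v_3] + [v_1,v_2],
  ∂[v_0,v_1,v_4] = [v_1,v_4] − [v_0,v_4] + [v_0,v_1].
This gives a 10×5 integer matrix of rank 5; reducing to Smith normal form yields diagonal entries (1,1,1,1,1).

From H_k ≅ ker(∂_k) / im(∂_{k+1}) we obtain:

  H_0: rank C_0 − rank ∂_1 = 5 − 4 = 1, and the invariant factors of ∂_1 are all 1, so H_0 ≅ Z.
  H_1: rank ker ∂_1 − rank ∂_2 = (10 − 4) − 5 = 1, and the invariant factors of ∂_2 are all 1, so H_1 ≅ Z.
  H_2: rank ker ∂_2 − rank ∂_3 = (5 − 5) − 0 = 0, and there is no ∂_3, so H_2 ≅ 0.

As a check, the Euler characteristic is 5 − 10 + 5 = 0, which agrees with 1 − 1 + 0 = 0.
(K is a triangulation of the Möbius band.)

H_0 = Z,  H_1 = Z,  H_2 = 0.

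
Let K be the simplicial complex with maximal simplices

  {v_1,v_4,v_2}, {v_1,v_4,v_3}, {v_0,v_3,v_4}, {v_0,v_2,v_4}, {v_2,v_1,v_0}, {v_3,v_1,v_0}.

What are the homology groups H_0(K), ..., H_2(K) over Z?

H_0 = Z,  H_1 = 0,  H_2 = Z.

We work with the vertex ordering v_0 < v_1 < v_2 < v_3 < v_4. The simplices of K, each written with vertices in increasing order, are:

  0-simplices (5): [v_0], [v_1], [v_2], [v_3], [v_4]
  1-simplices (9): [v_0,v_1], [v_0,v_2], [v_0,v_3], [v_0,v_4], [v_1,v_2], [v_1,v_3], [v_1,v_4], [v_2,v_4], [v_3,v_4]
  2-simplices (6): [v_0,v_1,v_2], [v_0,v_1,v_3], [v_0,v_2,v_4], [v_0,v_3,v_4], [v_1,v_2,v_4], [v_1,v_3,v_4]

Hence C_0 ≅ Z^5, C_1 ≅ Z^9, C_2 ≅ Z^6.

Boundary ∂_1: C_1 → C_0 sends each edge [p,q] (with p < q) to q − p. For instance
  ∂[v_3,v_4] = [v_4] − [v_3].
As a 5×9 matrix over Z this has rank 4, with invariant factors (1,1,1,1).

The boundary map ∂_2: C_2 → C_1 acts by ∂[p,q,r] = [q,r] − [p,r] + [p,q]. For instance
  ∂[v_0,v_1,v_2] = [v_1,v_2] − [v_0,v_2] + [v_0,v_1],
  ∂[v_0,v_2,v_4] = [v_2,v_4] − [v_0,v_4] + [v_0,v_2].
The 9×6 boundary matrix has rank 5 and Smith normal form diag(1,1,1,1,1).

From H_k ≅ ker(∂_k) / im(∂_{k+1}) we obtain:

  H_0: rank C_0 − rank ∂_1 = 5 − 4 = 1, and the invariant factors of ∂_1 are all 1, so H_0 ≅ Z.
  H_1: rank ker ∂_1 − rank ∂_2 = (9 − 4) − 5 = 0, and the invariant factors of ∂_2 are all 1, so H_1 ≅ 0.
  H_2: rank ker ∂_2 − rank ∂_3 = (6 − 5) − 0 = 1, and there is no ∂_3, so H_2 ≅ Z.

As a check, the Euler characteristic is 5 − 9 + 6 = 2, which agrees with 1 − 0 + 1 = 2.
(K is a triangulation of the 2-sphere S^2.)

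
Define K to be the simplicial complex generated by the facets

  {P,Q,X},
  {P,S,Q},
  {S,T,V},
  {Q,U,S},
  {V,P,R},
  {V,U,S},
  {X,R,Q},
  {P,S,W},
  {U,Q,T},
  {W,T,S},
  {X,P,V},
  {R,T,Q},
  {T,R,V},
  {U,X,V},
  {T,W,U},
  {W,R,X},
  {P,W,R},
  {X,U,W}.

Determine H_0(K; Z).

Take the total order P < Q < R < S < T < U < V < W < X on the vertex set. Then K (dimension 2) consists of the simplices:

  0-simplices (9): P, Q, R, S, T, U, V, W, X
  1-simplices (27): PQ, PR, PS, PV, PW, PX, QR, QS, QT, QU, QX, RT, RV, RW, RX, ST, SU, SV, SW, TU, TV, TW, UV, UW, UX, VX, WX
  2-simplices (18): PQS, PQX, PRV, PRW, PSW, PVX, QRT, QRX, QSU, QTU, RTV, RWX, STV, STW, SUV, TUW, UVX, UWX

Hence C_0 ≅ Z^9, C_1 ≅ Z^27, C_2 ≅ Z^18.

Boundary ∂_1: C_1 → C_0 sends each edge [p,q] (with p < q) to q − p. For instance
  ∂QT = T − Q.
The resulting 9×27 matrix has rank 8, and its Smith normal form has invariant factors (1,1,1,1,1,1,1,1).

∂_2: C_2 → C_1 maps a triangle to the signed sum of its edges. For instance
  ∂RTV = TV − RV + RT,
  ∂SUV = UV − SV + SU.
This gives a 27×18 integer matrix of rank 18; reducing to Smith normal form yields diagonal entries (1,1,1,1,1,1,1,1,1,1,1,1,1,1,1,1,1,2).

Computing H_k = (kernel of ∂_k) / (image of ∂_{k+1}):

  H_0: rank C_0 − rank ∂_1 = 9 − 8 = 1, and the invariant factors of ∂_1 are all 1, so H_0 ≅ Z.

(K is a triangulation of the Klein bottle.)

H_0 ≅ Z.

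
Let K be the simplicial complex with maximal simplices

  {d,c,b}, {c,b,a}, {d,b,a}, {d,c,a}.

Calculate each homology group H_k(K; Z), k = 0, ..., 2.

H_0 ≅ Z,  H_1 = 0,  H_2 ≅ Z.

Fix the vertex order a < b < c < d and write every simplex with vertices in increasing order. Then dim K = 2 and the simplices of K are:

  0-simplices (4): a, b, c, d
  1-simplices (6): ab, ac, ad, bc, bd, cd
  2-simplices (4): abc, abd, acd, bcd

so the chain groups are C_0 ≅ Z^4, C_1 ≅ Z^6, C_2 ≅ Z^4.

∂_1: C_1 → C_0 is given by ∂[p,q] = [q] − [p]. For instance
  ∂ab = b − a.
This gives a 4×6 integer matrix of rank 3; reducing to Smith normal form yields diagonal entries (1,1,1).

∂_2: C_2 → C_1 sends each 2-simplex [p,q,r] to [q,r] − [p,r] + [p,q]. For instance
  ∂abc = bc − ac + ab,
  ∂bcd = cd − bd + bc.
This gives a 6×4 integer matrix of rank 3; reducing to Smith normal form yields diagonal entries (1,1,1).

Computing H_k = (kernel of ∂_k) / (image of ∂_{k+1}):

  H_0: rank C_0 − rank ∂_1 = 4 − 3 = 1, and the invariant factors of ∂_1 are all 1, so H_0 ≅ Z.
  H_1: rank ker ∂_1 − rank ∂_2 = (6 − 3) − 3 = 0, and the invariant factors of ∂_2 are all 1, so H_1 ≅ 0.
  H_2: rank ker ∂_2 − rank ∂_3 = (4 − 3) − 0 = 1, and there is no ∂_3, so H_2 ≅ Z.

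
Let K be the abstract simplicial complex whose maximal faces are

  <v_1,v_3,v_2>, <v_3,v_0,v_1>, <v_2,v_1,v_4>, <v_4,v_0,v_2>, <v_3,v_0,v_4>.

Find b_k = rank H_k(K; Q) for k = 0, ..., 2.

Fix the vertex order v_0 < v_1 < v_2 < v_3 < v_4 and write every simplex with vertices in increasing order. Then dim K = 2 and the simplices of K are:

  0-simplices (5): [v_0], [v_1], [v_2], [v_3], [v_4]
  1-simplices (10): [v_0,v_1], [v_0,v_2], [v_0,v_3], [v_0,v_4], [v_1,v_2], [v_1,v_3], [v_1,v_4], [v_2,v_3], [v_2,v_4], [v_3,v_4]
  2-simplices (5): [v_0,v_1,v_3], [v_0,v_2,v_4], [v_0,v_3,v_4], [v_1,v_2,v_3], [v_1,v_2,v_4]

so the chain groups are C_0 ≅ Z^5, C_1 ≅ Z^10, C_2 ≅ Z^5.

Boundary ∂_1: C_1 → C_0 sends each edge [p,q] (with p < q) to q − p.
The 5×10 boundary matrix has rank 4 and Smith normal form diag(1,1,1,1).

Boundary ∂_2: C_2 → C_1 acts by ∂[p,q,r] = [q,r] − [p,r] + [p,q]. For instance
  ∂[v_1,v_2,v_3] = [v_2,v_3] − [v_1,v_3] + [v_1,v_2],
  ∂[v_1,v_2,v_4] = [v_2,v_4] − [v_1,v_4] + [v_1,v_2].
The 10×5 boundary matrix has rank 5 and Smith normal form diag(1,1,1,1,1).

Now H_k = ker ∂_k / im ∂_{k+1}, so:

  H_0: rank C_0 − rank ∂_1 = 5 − 4 = 1, and the invariant factors of ∂_1 are all 1, so H_0 = Z.
  H_1: rank ker ∂_1 − rank ∂_2 = (10 − 4) − 5 = 1, and the invariant factors of ∂_2 are all 1, so H_1 = Z.
  H_2: rank ker ∂_2 − rank ∂_3 = (5 − 5) − 0 = 0, and there is no ∂_3, so H_2 = 0.

Hence the Betti numbers are b_0 = 1, b_1 = 1, b_2 = 0.

b_0 = 1, b_1 = 1, b_2 = 0.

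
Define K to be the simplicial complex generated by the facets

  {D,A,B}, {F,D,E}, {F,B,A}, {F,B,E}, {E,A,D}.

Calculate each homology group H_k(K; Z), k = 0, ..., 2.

Order the vertices as A < B < D < E < F. Listing each simplex with vertices in this order, K has dimension 2 with simplices:

  0-simplices (5): A, B, D, E, F
  1-simplices (10): AB, AD, AE, AF, BD, BE, BF, DE, DF, EF
  2-simplices (5): ABD, ABF, ADE, BEF, DEF

Hence C_0 ≅ Z^5, C_1 ≅ Z^10, C_2 ≅ Z^5.

∂_1: C_1 → C_0 is given by ∂[p,q] = [q] − [p].
The resulting 5×10 matrix has rank 4, and its Smith normal form has invariant factors (1,1,1,1).

∂_2: C_2 → C_1 maps a triangle to the signed sum of its edges. For instance
  ∂BEF = EF − BF + BE,
  ∂ABF = BF − AF + AB.
The resulting 10×5 matrix has rank 5, and its Smith normal form has invariant factors (1,1,1,1,1).

Computing H_k = (kernel of ∂_k) / (image of ∂_{k+1}):

  H_0: rank C_0 − rank ∂_1 = 5 − 4 = 1, and the invariant factors of ∂_1 are all 1, so H_0 ≅ Z.
  H_1: rank ker ∂_1 − rank ∂_2 = (10 − 4) − 5 = 1, and the invariant factors of ∂_2 are all 1, so H_1 ≅ Z.
  H_2: rank ker ∂_2 − rank ∂_3 = (5 − 5) − 0 = 0, and there is no ∂_3, so H_2 ≅ 0.

As a check, the Euler characteristic is 5 − 10 + 5 = 0, which agrees with 1 − 1 + 0 = 0.
(K is a triangulation of the Möbius band.)

H_0 = Z,  H_1 = Z,  H_2 = 0.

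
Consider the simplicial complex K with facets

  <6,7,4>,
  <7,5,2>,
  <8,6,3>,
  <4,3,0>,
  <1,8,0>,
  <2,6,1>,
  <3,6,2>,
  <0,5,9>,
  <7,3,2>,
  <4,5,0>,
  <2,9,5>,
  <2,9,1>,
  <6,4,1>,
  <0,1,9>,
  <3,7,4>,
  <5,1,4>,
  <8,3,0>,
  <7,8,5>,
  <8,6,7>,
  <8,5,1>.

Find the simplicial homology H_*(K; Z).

H_0 ≅ Z,  H_1 ≅ Z ⊕ Z/2,  H_2 = 0.

Take the total order 0 < 1 < 2 < 3 < 4 < 5 < 6 < 7 < 8 < 9 on the vertex set. Then K (dimension 2) consists of the simplices:

  0-simplices (10): [0], [1], [2], [3], [4], [5], [6], [7], [8], [9]
  1-simplices (30): (30 of them)
  2-simplices (20): (20 of them)

giving chain groups C_0 ≅ Z^10, C_1 ≅ Z^30, C_2 ≅ Z^20.

∂_1: C_1 → C_0 is given by ∂[p,q] = [q] − [p]. For instance
  ∂[1,9] = [9] − [1].
As a 10×30 matrix over Z this has rank 9, with invariant factors (1,1,1,1,1,1,1,1,1).

∂_2: C_2 → C_1 acts by ∂[p,q,r] = [q,r] − [p,r] + [p,q]. For instance
  ∂[3,6,8] = [6,8] − [3,8] + [3,6],
  ∂[2,5,7] = [5,7] − [2,7] + [2,5].
The 30×20 boundary matrix has rank 20 and Smith normal form diag(1,1,1,1,1,1,1,1,1,1,1,1,1,1,1,1,1,1,1,2).

Computing H_k = (kernel of ∂_k) / (image of ∂_{k+1}):

  H_0: rank C_0 − rank ∂_1 = 10 − 9 = 1, and the invariant factors of ∂_1 are all 1, so H_0 ≅ Z.
  H_1: rank ker ∂_1 − rank ∂_2 = (30 − 9) − 20 = 1, and ∂_2 has invariant factor 2 > 1, so H_1 ≅ Z ⊕ Z/2.
  H_2: rank ker ∂_2 − rank ∂_3 = (20 − 20) − 0 = 0, and there is no ∂_3, so H_2 ≅ 0.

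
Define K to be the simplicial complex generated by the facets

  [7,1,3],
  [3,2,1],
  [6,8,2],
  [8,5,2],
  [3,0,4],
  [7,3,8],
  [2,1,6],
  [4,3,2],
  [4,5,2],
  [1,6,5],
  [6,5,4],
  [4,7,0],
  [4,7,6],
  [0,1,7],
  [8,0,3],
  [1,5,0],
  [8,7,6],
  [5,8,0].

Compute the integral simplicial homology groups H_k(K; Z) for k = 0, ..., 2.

Order the vertices as 0 < 1 < 2 < 3 < 4 < 5 < 6 < 7 < 8. Listing each simplex with vertices in this order, K has dimension 2 with simplices:

  0-simplices (9): [0], [1], [2], [3], [4], [5], [6], [7], [8]
  1-simplices (27): (27 of them)
  2-simplices (18): [0,1,5], [0,1,7], [0,3,4], [0,3,8], [0,4,7], [0,5,8], [1,2,3], [1,2,6], [1,3,7], [1,5,6], [2,3,4], [2,4,5], [2,5,8], [2,6,8], [3,7,8], [4,5,6], [4,6,7], [6,7,8]

so the chain groups are C_0 ≅ Z^9, C_1 ≅ Z^27, C_2 ≅ Z^18.

∂_1: C_1 → C_0 is given by ∂[p,q] = [q] − [p]. For instance
  ∂[0,1] = [1] − [0].
This gives a 9×27 integer matrix of rank 8; reducing to Smith normal form yields diagonal entries (1,1,1,1,1,1,1,1).

∂_2: C_2 → C_1 maps a triangle to the signed sum of its edges. For instance
  ∂[2,6,8] = [6,8] − [2,8] + [2,6],
  ∂[0,1,5] = [1,5] − [0,5] + [0,1].
The 27×18 boundary matrix has rank 18 and Smith normal form diag(1,1,1,1,1,1,1,1,1,1,1,1,1,1,1,1,1,2).

From H_k ≅ ker(∂_k) / im(∂_{k+1}) we obtain:

  H_0: rank C_0 − rank ∂_1 = 9 − 8 = 1, and the invariant factors of ∂_1 are all 1, so H_0 ≅ Z.
  H_1: rank ker ∂_1 − rank ∂_2 = (27 − 8) − 18 = 1, and ∂_2 has invariant factor 2 > 1, so H_1 ≅ Z ⊕ Z/2Z.
  H_2: rank ker ∂_2 − rank ∂_3 = (18 − 18) − 0 = 0, and there is no ∂_3, so H_2 ≅ 0.

As a check, the Euler characteristic is 9 − 27 + 18 = 0, which agrees with 1 − 1 + 0 = 0.

H_0 = Z,  H_1 = Z ⊕ Z/2Z,  H_2 = 0.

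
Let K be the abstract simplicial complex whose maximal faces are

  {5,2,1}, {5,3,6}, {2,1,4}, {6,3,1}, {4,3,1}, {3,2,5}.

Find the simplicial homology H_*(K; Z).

H_0 ≅ Z,  H_1 ≅ Z,  H_2 = 0.

Take the total order 1 < 2 < 3 < 4 < 5 < 6 on the vertex set. Then K (dimension 2) consists of the simplices:

  0-simplices (6): [1], [2], [3], [4], [5], [6]
  1-simplices (12): [1,2], [1,3], [1,4], [1,5], [1,6], [2,3], [2,4], [2,5], [3,4], [3,5], [3,6], [5,6]
  2-simplices (6): [1,2,4], [1,2,5], [1,3,4], [1,3,6], [2,3,5], [3,5,6]

so the chain groups are C_0 ≅ Z^6, C_1 ≅ Z^12, C_2 ≅ Z^6.

Boundary ∂_1: C_1 → C_0 is given by ∂[p,q] = [q] − [p]. For instance
  ∂[3,5] = [5] − [3].
As a 6×12 matrix over Z this has rank 5, with invariant factors (1,1,1,1,1).

∂_2: C_2 → C_1 acts by ∂[p,q,r] = [q,r] − [p,r] + [p,q]. For instance
  ∂[2,3,5] = [3,5] − [2,5] + [2,3],
  ∂[1,2,5] = [2,5] − [1,5] + [1,2].
This gives a 12×6 integer matrix of rank 6; reducing to Smith normal form yields diagonal entries (1,1,1,1,1,1).

Reading off H_k = ker ∂_k / im ∂_{k+1}:

  H_0: rank C_0 − rank ∂_1 = 6 − 5 = 1, and the invariant factors of ∂_1 are all 1, so H_0 = Z.
  H_1: rank ker ∂_1 − rank ∂_2 = (12 − 5) − 6 = 1, and the invariant factors of ∂_2 are all 1, so H_1 = Z.
  H_2: rank ker ∂_2 − rank ∂_3 = (6 − 6) − 0 = 0, and there is no ∂_3, so H_2 = 0.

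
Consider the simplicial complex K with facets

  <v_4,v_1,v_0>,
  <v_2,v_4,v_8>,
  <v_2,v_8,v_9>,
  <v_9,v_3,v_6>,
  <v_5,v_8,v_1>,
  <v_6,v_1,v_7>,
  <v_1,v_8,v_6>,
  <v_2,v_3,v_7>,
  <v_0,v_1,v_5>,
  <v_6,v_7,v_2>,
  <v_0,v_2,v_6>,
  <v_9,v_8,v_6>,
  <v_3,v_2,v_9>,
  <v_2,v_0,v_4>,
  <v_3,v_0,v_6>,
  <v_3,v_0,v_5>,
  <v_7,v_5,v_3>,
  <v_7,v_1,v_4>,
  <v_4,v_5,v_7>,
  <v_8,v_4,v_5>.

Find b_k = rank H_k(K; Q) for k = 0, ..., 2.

b_0 = 1, b_1 = 1, b_2 = 0.

We work with the vertex ordering v_0 < v_1 < v_2 < v_3 < v_4 < v_5 < v_6 < v_7 < v_8 < v_9. The simplices of K, each written with vertices in increasing order, are:

  0-simplices (10): [v_0], [v_1], [v_2], [v_3], [v_4], [v_5], [v_6], [v_7], [v_8], [v_9]
  1-simplices (30): (30 of them)
  2-simplices (20): (20 of them)

Hence C_0 ≅ Z^10, C_1 ≅ Z^30, C_2 ≅ Z^20.

The boundary map ∂_1: C_1 → C_0 maps an edge to its endpoints' difference, ∂[p,q] = q − p.
This gives a 10×30 integer matrix of rank 9; reducing to Smith normal form yields diagonal entries (1,1,1,1,1,1,1,1,1).

The boundary map ∂_2: C_2 → C_1 maps a triangle to the signed sum of its edges. For instance
  ∂[v_1,v_6,v_8] = [v_6,v_8] − [v_1,v_8] + [v_1,v_6],
  ∂[v_6,v_8,v_9] = [v_8,v_9] − [v_6,v_9] + [v_6,v_8].
The 30×20 boundary matrix has rank 20 and Smith normal form diag(1,1,1,1,1,1,1,1,1,1,1,1,1,1,1,1,1,1,1,2).

From H_k ≅ ker(∂_k) / im(∂_{k+1}) we obtain:

  H_0: rank C_0 − rank ∂_1 = 10 − 9 = 1, and the invariant factors of ∂_1 are all 1, so H_0 = Z.
  H_1: rank ker ∂_1 − rank ∂_2 = (30 − 9) − 20 = 1, and ∂_2 has invariant factor 2 > 1, so H_1 = Z ⊕ Z/2.
  H_2: rank ker ∂_2 − rank ∂_3 = (20 − 20) − 0 = 0, and there is no ∂_3, so H_2 = 0.

(K is a triangulation of the Klein bottle.)

Hence the Betti numbers are b_0 = 1, b_1 = 1, b_2 = 0.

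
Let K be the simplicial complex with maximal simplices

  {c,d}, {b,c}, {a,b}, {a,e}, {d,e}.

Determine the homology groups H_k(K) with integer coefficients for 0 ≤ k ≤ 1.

Fix the vertex order a < b < c < d < e and write every simplex with vertices in increasing order. Then dim K = 1 and the simplices of K are:

  0-simplices (5): a, b, c, d, e
  1-simplices (5): ab, ae, bc, cd, de

giving chain groups C_0 ≅ Z^5, C_1 ≅ Z^5.

The boundary map ∂_1: C_1 → C_0 is given by ∂[p,q] = [q] − [p]. For instance
  ∂bc = c − b.
The 5×5 boundary matrix has rank 4 and Smith normal form diag(1,1,1,1).

Computing H_k = (kernel of ∂_k) / (image of ∂_{k+1}):

  H_0: rank C_0 − rank ∂_1 = 5 − 4 = 1, and the invariant factors of ∂_1 are all 1, so H_0 = Z.
  H_1: rank ker ∂_1 − rank ∂_2 = (5 − 4) − 0 = 1, and there is no ∂_2, so H_1 = Z.

H_0 = Z,  H_1 = Z.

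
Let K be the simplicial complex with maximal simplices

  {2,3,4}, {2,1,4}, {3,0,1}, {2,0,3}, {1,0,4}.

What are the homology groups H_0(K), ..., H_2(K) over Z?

H_0 = Z,  H_1 = Z,  H_2 = 0.

Take the total order 0 < 1 < 2 < 3 < 4 on the vertex set. Then K (dimension 2) consists of the simplices:

  0-simplices (5): [0], [1], [2], [3], [4]
  1-simplices (10): [0,1], [0,2], [0,3], [0,4], [1,2], [1,3], [1,4], [2,3], [2,4], [3,4]
  2-simplices (5): [0,1,3], [0,1,4], [0,2,3], [1,2,4], [2,3,4]

giving chain groups C_0 ≅ Z^5, C_1 ≅ Z^10, C_2 ≅ Z^5.

The boundary map ∂_1: C_1 → C_0 sends each edge [p,q] (with p < q) to q − p. For instance
  ∂[0,2] = [2] − [0].
This gives a 5×10 integer matrix of rank 4; reducing to Smith normal form yields diagonal entries (1,1,1,1).

∂_2: C_2 → C_1 sends each 2-simplex [p,q,r] to [q,r] − [p,r] + [p,q]. For instance
  ∂[1,2,4] = [2,4] − [1,4] + [1,2],
  ∂[2,3,4] = [3,4] − [2,4] + [2,3].
The resulting 10×5 matrix has rank 5, and its Smith normal form has invariant factors (1,1,1,1,1).

Computing H_k = (kernel of ∂_k) / (image of ∂_{k+1}):

  H_0: rank C_0 − rank ∂_1 = 5 − 4 = 1, and the invariant factors of ∂_1 are all 1, so H_0 = Z.
  H_1: rank ker ∂_1 − rank ∂_2 = (10 − 4) − 5 = 1, and the invariant factors of ∂_2 are all 1, so H_1 = Z.
  H_2: rank ker ∂_2 − rank ∂_3 = (5 − 5) − 0 = 0, and there is no ∂_3, so H_2 = 0.

As a check, the Euler characteristic is 5 − 10 + 5 = 0, which agrees with 1 − 1 + 0 = 0.
(K is a triangulation of the Möbius band.)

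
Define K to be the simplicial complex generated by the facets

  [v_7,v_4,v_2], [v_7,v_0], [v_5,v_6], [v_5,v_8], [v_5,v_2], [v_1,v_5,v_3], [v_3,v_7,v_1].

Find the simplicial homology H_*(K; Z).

We work with the vertex ordering v_0 < v_1 < v_2 < v_3 < v_4 < v_5 < v_6 < v_7 < v_8. The simplices of K, each written with vertices in increasing order, are:

  0-simplices (9): [v_0], [v_1], [v_2], [v_3], [v_4], [v_5], [v_6], [v_7], [v_8]
  1-simplices (12): [v_0,v_7], [v_1,v_3], [v_1,v_5], [v_1,v_7], [v_2,v_4], [v_2,v_5], [v_2,v_7], [v_3,v_5], [v_3,v_7], [v_4,v_7], [v_5,v_6], [v_5,v_8]
  2-simplices (3): [v_1,v_3,v_5], [v_1,v_3,v_7], [v_2,v_4,v_7]

Hence C_0 ≅ Z^9, C_1 ≅ Z^12, C_2 ≅ Z^3.

∂_1: C_1 → C_0 maps an edge to its endpoints' difference, ∂[p,q] = q − p.
As a 9×12 matrix over Z this has rank 8, with invariant factors (1,1,1,1,1,1,1,1).

Boundary ∂_2: C_2 → C_1 maps a triangle to the signed sum of its edges. For instance
  ∂[v_1,v_3,v_7] = [v_3,v_7] − [v_1,v_7] + [v_1,v_3],
  ∂[v_2,v_4,v_7] = [v_4,v_7] − [v_2,v_7] + [v_2,v_4].
This gives a 12×3 integer matrix of rank 3; reducing to Smith normal form yields diagonal entries (1,1,1).

Reading off H_k = ker ∂_k / im ∂_{k+1}:

  H_0: rank C_0 − rank ∂_1 = 9 − 8 = 1, and the invariant factors of ∂_1 are all 1, so H_0 ≅ Z.
  H_1: rank ker ∂_1 − rank ∂_2 = (12 − 8) − 3 = 1, and the invariant factors of ∂_2 are all 1, so H_1 ≅ Z.
  H_2: rank ker ∂_2 − rank ∂_3 = (3 − 3) − 0 = 0, and there is no ∂_3, so H_2 ≅ 0.

H_0 ≅ Z,  H_1 ≅ Z,  H_2 = 0.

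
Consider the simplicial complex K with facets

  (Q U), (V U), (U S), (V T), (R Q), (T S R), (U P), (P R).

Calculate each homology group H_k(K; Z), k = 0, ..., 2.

H_0 ≅ Z,  H_1 ≅ Z^3,  H_2 = 0.

Fix the vertex order P < Q < R < S < T < U < V and write every simplex with vertices in increasing order. Then dim K = 2 and the simplices of K are:

  0-simplices (7): P, Q, R, S, T, U, V
  1-simplices (10): PR, PU, QR, QU, RS, RT, ST, SU, TV, UV
  2-simplices (1): RST

Hence C_0 ≅ Z^7, C_1 ≅ Z^10, C_2 ≅ Z^1.

The boundary map ∂_1: C_1 → C_0 sends each edge [p,q] (with p < q) to q − p. For instance
  ∂UV = V − U.
As a 7×10 matrix over Z this has rank 6, with invariant factors (1,1,1,1,1,1).

Boundary ∂_2: C_2 → C_1 sends each 2-simplex [p,q,r] to [q,r] − [p,r] + [p,q]. For instance
  ∂RST = ST − RT + RS.
This gives a 10×1 integer matrix of rank 1; reducing to Smith normal form yields diagonal entries (1).

From H_k ≅ ker(∂_k) / im(∂_{k+1}) we obtain:

  H_0: rank C_0 − rank ∂_1 = 7 − 6 = 1, and the invariant factors of ∂_1 are all 1, so H_0 = Z.
  H_1: rank ker ∂_1 − rank ∂_2 = (10 − 6) − 1 = 3, and the invariant factors of ∂_2 are all 1, so H_1 = Z^3.
  H_2: rank ker ∂_2 − rank ∂_3 = (1 − 1) − 0 = 0, and there is no ∂_3, so H_2 = 0.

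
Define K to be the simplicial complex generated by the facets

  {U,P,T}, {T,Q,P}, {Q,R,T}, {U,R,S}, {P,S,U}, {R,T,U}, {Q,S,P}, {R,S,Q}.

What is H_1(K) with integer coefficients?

We work with the vertex ordering P < Q < R < S < T < U. The simplices of K, each written with vertices in increasing order, are:

  0-simplices (6): P, Q, R, S, T, U
  1-simplices (12): PQ, PS, PT, PU, QR, QS, QT, RS, RT, RU, SU, TU
  2-simplices (8): PQS, PQT, PSU, PTU, QRS, QRT, RSU, RTU

so the chain groups are C_0 ≅ Z^6, C_1 ≅ Z^12, C_2 ≅ Z^8.

The boundary map ∂_1: C_1 → C_0 sends each edge [p,q] (with p < q) to q − p. For instance
  ∂TU = U − T.
This gives a 6×12 integer matrix of rank 5; reducing to Smith normal form yields diagonal entries (1,1,1,1,1).

The boundary map ∂_2: C_2 → C_1 acts by ∂[p,q,r] = [q,r] − [p,r] + [p,q]. For instance
  ∂PQS = QS − PS + PQ,
  ∂QRT = RT − QT + QR.
The 12×8 boundary matrix has rank 7 and Smith normal form diag(1,1,1,1,1,1,1).

Reading off H_k = ker ∂_k / im ∂_{k+1}:

  H_1: rank ker ∂_1 − rank ∂_2 = (12 − 5) − 7 = 0, and the invariant factors of ∂_2 are all 1, so H_1 ≅ 0.

(K is a triangulation of the 2-sphere S^2.)

H_1 ≅ 0.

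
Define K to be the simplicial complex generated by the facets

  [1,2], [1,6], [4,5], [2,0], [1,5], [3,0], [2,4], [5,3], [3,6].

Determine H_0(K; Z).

H_0 = Z.

We work with the vertex ordering 0 < 1 < 2 < 3 < 4 < 5 < 6. The simplices of K, each written with vertices in increasing order, are:

  0-simplices (7): [0], [1], [2], [3], [4], [5], [6]
  1-simplices (9): [0,2], [0,3], [1,2], [1,5], [1,6], [2,4], [3,5], [3,6], [4,5]

giving chain groups C_0 ≅ Z^7, C_1 ≅ Z^9.

∂_1: C_1 → C_0 is given by ∂[p,q] = [q] − [p]. For instance
  ∂[4,5] = [5] − [4].
This gives a 7×9 integer matrix of rank 6; reducing to Smith normal form yields diagonal entries (1,1,1,1,1,1).

Now H_k = ker ∂_k / im ∂_{k+1}, so:

  H_0: rank C_0 − rank ∂_1 = 7 − 6 = 1, and the invariant factors of ∂_1 are all 1, so H_0 ≅ Z.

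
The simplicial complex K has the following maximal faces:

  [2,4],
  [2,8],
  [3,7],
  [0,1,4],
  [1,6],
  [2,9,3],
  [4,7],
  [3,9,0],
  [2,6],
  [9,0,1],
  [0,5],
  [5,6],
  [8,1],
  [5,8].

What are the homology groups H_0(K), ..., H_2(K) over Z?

H_0 ≅ Z,  H_1 ≅ Z^6,  H_2 = 0.

K has 10 vertices, 19 edges, 4 triangles.
rank ∂_0 = 0, rank ∂_1 = 9 ⇒ b_0 = 10 − 0 − 9 = 1; all invariant factors of ∂_1 are 1 so no torsion. So H_0 = Z.
rank ∂_1 = 9, rank ∂_2 = 4 ⇒ b_1 = 19 − 9 − 4 = 6; all invariant factors of ∂_2 are 1 so no torsion. So H_1 = Z^6.
rank ∂_2 = 4, rank ∂_3 = 0 ⇒ b_2 = 4 − 4 − 0 = 0. So H_2 = 0.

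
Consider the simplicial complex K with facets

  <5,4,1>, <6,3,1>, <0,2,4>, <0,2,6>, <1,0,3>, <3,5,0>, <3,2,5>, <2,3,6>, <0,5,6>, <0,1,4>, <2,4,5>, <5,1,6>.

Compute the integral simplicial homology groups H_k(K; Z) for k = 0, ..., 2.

H_0 = Z,  H_1 = Z_2,  H_2 = 0.

K has 7 vertices, 18 edges, 12 triangles.
rank ∂_0 = 0, rank ∂_1 = 6 ⇒ b_0 = 7 − 0 − 6 = 1; all invariant factors of ∂_1 are 1 so no torsion. So H_0 ≅ Z.
rank ∂_1 = 6, rank ∂_2 = 12 ⇒ b_1 = 18 − 6 − 12 = 0; ∂_2 has invariant factor(s) [2] giving torsion. So H_1 ≅ Z_2.
rank ∂_2 = 12, rank ∂_3 = 0 ⇒ b_2 = 12 − 12 − 0 = 0. So H_2 ≅ 0.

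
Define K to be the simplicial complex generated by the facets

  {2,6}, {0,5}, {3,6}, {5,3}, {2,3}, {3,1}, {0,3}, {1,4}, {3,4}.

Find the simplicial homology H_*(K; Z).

K has 7 vertices, 9 edges.
rank ∂_0 = 0, rank ∂_1 = 6 ⇒ b_0 = 7 − 0 − 6 = 1; all invariant factors of ∂_1 are 1 so no torsion. So H_0 ≅ Z.
rank ∂_1 = 6, rank ∂_2 = 0 ⇒ b_1 = 9 − 6 − 0 = 3. So H_1 ≅ Z^3.

H_0 = Z,  H_1 = Z^3.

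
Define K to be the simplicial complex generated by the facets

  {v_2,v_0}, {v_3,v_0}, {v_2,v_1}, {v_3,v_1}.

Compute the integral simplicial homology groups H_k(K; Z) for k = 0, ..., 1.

H_0 ≅ Z,  H_1 ≅ Z.

We work with the vertex ordering v_0 < v_1 < v_2 < v_3. The simplices of K, each written with vertices in increasing order, are:

  0-simplices (4): [v_0], [v_1], [v_2], [v_3]
  1-simplices (4): [v_0,v_2], [v_0,v_3], [v_1,v_2], [v_1,v_3]

Hence C_0 ≅ Z^4, C_1 ≅ Z^4.

The boundary map ∂_1: C_1 → C_0 sends each edge [p,q] (with p < q) to q − p. For instance
  ∂[v_1,v_2] = [v_2] − [v_1].
This gives a 4×4 integer matrix of rank 3; reducing to Smith normal form yields diagonal entries (1,1,1).

From H_k ≅ ker(∂_k) / im(∂_{k+1}) we obtain:

  H_0: rank C_0 − rank ∂_1 = 4 − 3 = 1, and the invariant factors of ∂_1 are all 1, so H_0 = Z.
  H_1: rank ker ∂_1 − rank ∂_2 = (4 − 3) − 0 = 1, and there is no ∂_2, so H_1 = Z.

As a check, the Euler characteristic is 4 − 4 = 0, which agrees with 1 − 1 = 0.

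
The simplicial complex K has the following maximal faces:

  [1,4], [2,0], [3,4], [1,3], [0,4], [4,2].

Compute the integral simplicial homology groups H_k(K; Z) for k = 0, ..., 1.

H_0 ≅ Z,  H_1 ≅ Z^2.

Fix the vertex order 0 < 1 < 2 < 3 < 4 and write every simplex with vertices in increasing order. Then dim K = 1 and the simplices of K are:

  0-simplices (5): [0], [1], [2], [3], [4]
  1-simplices (6): [0,2], [0,4], [1,3], [1,4], [2,4], [3,4]

giving chain groups C_0 ≅ Z^5, C_1 ≅ Z^6.

∂_1: C_1 → C_0 sends each edge [p,q] (with p < q) to q − p. For instance
  ∂[1,3] = [3] − [1].
As a 5×6 matrix over Z this has rank 4, with invariant factors (1,1,1,1).

Computing H_k = (kernel of ∂_k) / (image of ∂_{k+1}):

  H_0: rank C_0 − rank ∂_1 = 5 − 4 = 1, and the invariant factors of ∂_1 are all 1, so H_0 = Z.
  H_1: rank ker ∂_1 − rank ∂_2 = (6 − 4) − 0 = 2, and there is no ∂_2, so H_1 = Z^2.

As a check, the Euler characteristic is 5 − 6 = -1, which agrees with 1 − 2 = -1.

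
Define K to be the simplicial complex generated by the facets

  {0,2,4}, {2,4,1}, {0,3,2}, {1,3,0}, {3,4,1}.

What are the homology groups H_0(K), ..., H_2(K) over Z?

H_0 ≅ Z,  H_1 ≅ Z,  H_2 = 0.

Fix the vertex order 0 < 1 < 2 < 3 < 4 and write every simplex with vertices in increasing order. Then dim K = 2 and the simplices of K are:

  0-simplices (5): [0], [1], [2], [3], [4]
  1-simplices (10): [0,1], [0,2], [0,3], [0,4], [1,2], [1,3], [1,4], [2,3], [2,4], [3,4]
  2-simplices (5): [0,1,3], [0,2,3], [0,2,4], [1,2,4], [1,3,4]

so the chain groups are C_0 ≅ Z^5, C_1 ≅ Z^10, C_2 ≅ Z^5.

∂_1: C_1 → C_0 maps an edge to its endpoints' difference, ∂[p,q] = q − p. For instance
  ∂[0,2] = [2] − [0].
The resulting 5×10 matrix has rank 4, and its Smith normal form has invariant factors (1,1,1,1).

∂_2: C_2 → C_1 sends each 2-simplex [p,q,r] to [q,r] − [p,r] + [p,q]. For instance
  ∂[1,3,4] = [3,4] − [1,4] + [1,3],
  ∂[1,2,4] = [2,4] − [1,4] + [1,2].
This gives a 10×5 integer matrix of rank 5; reducing to Smith normal form yields diagonal entries (1,1,1,1,1).

Now H_k = ker ∂_k / im ∂_{k+1}, so:

  H_0: rank C_0 − rank ∂_1 = 5 − 4 = 1, and the invariant factors of ∂_1 are all 1, so H_0 ≅ Z.
  H_1: rank ker ∂_1 − rank ∂_2 = (10 − 4) − 5 = 1, and the invariant factors of ∂_2 are all 1, so H_1 ≅ Z.
  H_2: rank ker ∂_2 − rank ∂_3 = (5 − 5) − 0 = 0, and there is no ∂_3, so H_2 ≅ 0.

(K is a triangulation of the Möbius band.)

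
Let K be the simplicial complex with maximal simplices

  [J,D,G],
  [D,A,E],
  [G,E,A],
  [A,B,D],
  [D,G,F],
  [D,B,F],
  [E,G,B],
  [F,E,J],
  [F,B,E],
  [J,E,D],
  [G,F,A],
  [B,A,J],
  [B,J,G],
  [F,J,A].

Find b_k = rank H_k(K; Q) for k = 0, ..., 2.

Take the total order A < B < D < E < F < G < J on the vertex set. Then K (dimension 2) consists of the simplices:

  0-simplices (7): A, B, D, E, F, G, J
  1-simplices (21): AB, AD, AE, AF, AG, AJ, BD, BE, BF, BG, BJ, DE, DF, DG, DJ, EF, EG, EJ, FG, FJ, GJ
  2-simplices (14): ABD, ABJ, ADE, AEG, AFG, AFJ, BDF, BEF, BEG, BGJ, DEJ, DFG, DGJ, EFJ

Hence C_0 ≅ Z^7, C_1 ≅ Z^21, C_2 ≅ Z^14.

The boundary map ∂_1: C_1 → C_0 sends each edge [p,q] (with p < q) to q − p.
As a 7×21 matrix over Z this has rank 6, with invariant factors (1,1,1,1,1,1).

Boundary ∂_2: C_2 → C_1 sends each 2-simplex [p,q,r] to [q,r] − [p,r] + [p,q]. For instance
  ∂BEG = EG − BG + BE,
  ∂DGJ = GJ − DJ + DG.
The resulting 21×14 matrix has rank 13, and its Smith normal form has invariant factors (1,1,1,1,1,1,1,1,1,1,1,1,1).

Reading off H_k = ker ∂_k / im ∂_{k+1}:

  H_0: rank C_0 − rank ∂_1 = 7 − 6 = 1, and the invariant factors of ∂_1 are all 1, so H_0 ≅ Z.
  H_1: rank ker ∂_1 − rank ∂_2 = (21 − 6) − 13 = 2, and the invariant factors of ∂_2 are all 1, so H_1 ≅ Z^2.
  H_2: rank ker ∂_2 − rank ∂_3 = (14 − 13) − 0 = 1, and there is no ∂_3, so H_2 ≅ Z.

As a check, the Euler characteristic is 7 − 21 + 14 = 0, which agrees with 1 − 2 + 1 = 0.

Hence the Betti numbers are b_0 = 1, b_1 = 2, b_2 = 1.

b_0 = 1, b_1 = 2, b_2 = 1.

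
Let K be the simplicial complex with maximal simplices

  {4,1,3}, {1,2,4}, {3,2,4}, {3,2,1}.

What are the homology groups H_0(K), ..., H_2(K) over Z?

Order the vertices as 1 < 2 < 3 < 4. Listing each simplex with vertices in this order, K has dimension 2 with simplices:

  0-simplices (4): [1], [2], [3], [4]
  1-simplices (6): [1,2], [1,3], [1,4], [2,3], [2,4], [3,4]
  2-simplices (4): [1,2,3], [1,2,4], [1,3,4], [2,3,4]

so the chain groups are C_0 ≅ Z^4, C_1 ≅ Z^6, C_2 ≅ Z^4.

Boundary ∂_1: C_1 → C_0 maps an edge to its endpoints' difference, ∂[p,q] = q − p.
As a 4×6 matrix over Z this has rank 3, with invariant factors (1,1,1).

Boundary ∂_2: C_2 → C_1 acts by ∂[p,q,r] = [q,r] − [p,r] + [p,q]. For instance
  ∂[1,2,4] = [2,4] − [1,4] + [1,2],
  ∂[1,3,4] = [3,4] − [1,4] + [1,3].
The resulting 6×4 matrix has rank 3, and its Smith normal form has invariant factors (1,1,1).

Computing H_k = (kernel of ∂_k) / (image of ∂_{k+1}):

  H_0: rank C_0 − rank ∂_1 = 4 − 3 = 1, and the invariant factors of ∂_1 are all 1, so H_0 = Z.
  H_1: rank ker ∂_1 − rank ∂_2 = (6 − 3) − 3 = 0, and the invariant factors of ∂_2 are all 1, so H_1 = 0.
  H_2: rank ker ∂_2 − rank ∂_3 = (4 − 3) − 0 = 1, and there is no ∂_3, so H_2 = Z.

As a check, the Euler characteristic is 4 − 6 + 4 = 2, which agrees with 1 − 0 + 1 = 2.

H_0 ≅ Z,  H_1 = 0,  H_2 ≅ Z.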